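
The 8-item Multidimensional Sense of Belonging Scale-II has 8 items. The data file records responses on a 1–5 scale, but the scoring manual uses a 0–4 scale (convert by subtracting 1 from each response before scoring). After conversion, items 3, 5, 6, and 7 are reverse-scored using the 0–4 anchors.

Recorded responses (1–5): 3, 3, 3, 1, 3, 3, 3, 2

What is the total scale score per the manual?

Convert to 0–4: 2, 2, 2, 0, 2, 2, 2, 1
Reverse-coded (reverse-coded value = 4 − response):
  item 3: 4 − 2 = 2
  item 5: 4 − 2 = 2
  item 6: 4 − 2 = 2
  item 7: 4 − 2 = 2
Scored: 2, 2, 2, 0, 2, 2, 2, 1
Total = 13

13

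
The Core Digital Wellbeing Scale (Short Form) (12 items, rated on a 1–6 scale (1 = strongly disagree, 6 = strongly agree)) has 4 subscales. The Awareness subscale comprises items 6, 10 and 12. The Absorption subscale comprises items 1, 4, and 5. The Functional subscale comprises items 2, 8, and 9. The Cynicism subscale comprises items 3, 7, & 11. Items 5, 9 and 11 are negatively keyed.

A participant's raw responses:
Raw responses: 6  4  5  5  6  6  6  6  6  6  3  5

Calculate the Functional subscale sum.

11

Functional items: 2, 8, 9.
Of these, item 9 is negatively keyed; reverse-coded value = 7 − response.
  item 2: 4
  item 8: 6
  item 9: 7 − 6 = 1
Sum = 4 + 6 + 1 = 11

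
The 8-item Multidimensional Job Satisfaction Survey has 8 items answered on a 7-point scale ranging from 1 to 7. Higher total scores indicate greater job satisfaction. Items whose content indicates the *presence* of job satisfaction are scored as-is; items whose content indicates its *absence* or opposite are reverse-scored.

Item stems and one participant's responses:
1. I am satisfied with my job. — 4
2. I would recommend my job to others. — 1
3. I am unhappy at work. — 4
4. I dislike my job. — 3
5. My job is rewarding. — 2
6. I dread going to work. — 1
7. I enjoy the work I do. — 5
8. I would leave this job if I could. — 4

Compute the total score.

Items 3, 4, 6, 8 describe the absence/opposite of job satisfaction → reverse-score.
on a 1–7 scale, reversed = 8 − raw.
  item 1: 4
  item 2: 1
  item 3: 8 − 4 = 4
  item 4: 8 − 3 = 5
  item 5: 2
  item 6: 8 − 1 = 7
  item 7: 5
  item 8: 8 − 4 = 4
Total = 4 + 1 + 4 + 5 + 2 + 7 + 5 + 4 = 32

32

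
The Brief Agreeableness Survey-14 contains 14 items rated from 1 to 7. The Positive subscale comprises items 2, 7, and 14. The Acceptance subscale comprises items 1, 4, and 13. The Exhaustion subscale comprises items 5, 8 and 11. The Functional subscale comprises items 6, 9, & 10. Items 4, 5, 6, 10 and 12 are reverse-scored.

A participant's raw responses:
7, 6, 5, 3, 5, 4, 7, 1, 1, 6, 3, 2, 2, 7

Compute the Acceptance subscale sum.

14

Acceptance items: 1, 4, 13.
Of these, item 4 is reverse-scored; on a 1–7 scale, reversed = 8 − raw.
  item 1: 7
  item 4: 8 − 3 = 5
  item 13: 2
Sum = 7 + 5 + 2 = 14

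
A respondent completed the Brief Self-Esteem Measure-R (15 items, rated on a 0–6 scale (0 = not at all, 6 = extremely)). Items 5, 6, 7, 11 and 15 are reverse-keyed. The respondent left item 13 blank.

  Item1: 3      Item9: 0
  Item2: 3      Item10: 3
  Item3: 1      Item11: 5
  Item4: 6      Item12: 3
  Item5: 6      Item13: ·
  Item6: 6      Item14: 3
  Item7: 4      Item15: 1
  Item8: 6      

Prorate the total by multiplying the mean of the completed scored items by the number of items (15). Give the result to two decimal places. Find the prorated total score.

38.57

Reverse-coded (reversed = (0+6) − raw = 6 − raw):
  item 5: 6 − 6 = 0
  item 6: 6 − 6 = 0
  item 7: 6 − 4 = 2
  item 11: 6 − 5 = 1
  item 15: 6 − 1 = 5
Completed scored items (14 of 15): 3, 3, 1, 6, 0, 0, 2, 6, 0, 3, 1, 3, 3, 5; sum = 36.
Person mean = 36 / 14 ≈ 2.5714
Prorated total = (36 / 14) × 15 = 38.57 (to 2 dp)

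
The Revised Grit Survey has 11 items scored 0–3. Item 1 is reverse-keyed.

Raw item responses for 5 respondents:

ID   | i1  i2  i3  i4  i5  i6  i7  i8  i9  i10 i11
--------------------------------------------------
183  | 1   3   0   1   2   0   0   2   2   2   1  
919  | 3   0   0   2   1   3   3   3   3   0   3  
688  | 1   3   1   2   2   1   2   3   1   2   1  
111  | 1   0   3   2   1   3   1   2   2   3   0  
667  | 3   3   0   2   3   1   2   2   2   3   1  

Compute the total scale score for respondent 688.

20

Respondent 688 raw: 1, 3, 1, 2, 2, 1, 2, 3, 1, 2, 1.
Reverse-coded (reverse-coded value = 3 − response):
  item 1: 3 − 1 = 2
  item 2: 3
  item 3: 1
  item 4: 2
  item 5: 2
  item 6: 1
  item 7: 2
  item 8: 3
  item 9: 1
  item 10: 2
  item 11: 1
Sum = 2 + 3 + 1 + 2 + 2 + 1 + 2 + 3 + 1 + 2 + 1 = 20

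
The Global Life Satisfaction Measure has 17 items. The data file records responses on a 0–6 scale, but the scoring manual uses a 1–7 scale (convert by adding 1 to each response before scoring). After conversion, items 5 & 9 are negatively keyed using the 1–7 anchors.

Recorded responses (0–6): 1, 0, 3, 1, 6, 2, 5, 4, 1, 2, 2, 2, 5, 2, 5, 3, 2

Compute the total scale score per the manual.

Convert to 1–7: 2, 1, 4, 2, 7, 3, 6, 5, 2, 3, 3, 3, 6, 3, 6, 4, 3
Reverse-coded (on a 1–7 scale, reversed = 8 − raw):
  item 5: 8 − 7 = 1
  item 9: 8 − 2 = 6
Scored: 2, 1, 4, 2, 1, 3, 6, 5, 6, 3, 3, 3, 6, 3, 6, 4, 3
Total = 61

61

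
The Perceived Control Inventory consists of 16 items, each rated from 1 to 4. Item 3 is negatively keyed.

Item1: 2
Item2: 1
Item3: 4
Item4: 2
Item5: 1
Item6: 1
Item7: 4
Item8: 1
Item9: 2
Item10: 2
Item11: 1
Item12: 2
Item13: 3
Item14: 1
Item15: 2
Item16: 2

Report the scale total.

28

Raw sum = 31. Negatively keyed items: 3; their raw sum = 4.
Each reversal replaces raw with 5 − raw, changing the total by 5 − 2·raw per item.
Total = 31 + 1·5 − 2·4 = 31 + 5 − 8 = 28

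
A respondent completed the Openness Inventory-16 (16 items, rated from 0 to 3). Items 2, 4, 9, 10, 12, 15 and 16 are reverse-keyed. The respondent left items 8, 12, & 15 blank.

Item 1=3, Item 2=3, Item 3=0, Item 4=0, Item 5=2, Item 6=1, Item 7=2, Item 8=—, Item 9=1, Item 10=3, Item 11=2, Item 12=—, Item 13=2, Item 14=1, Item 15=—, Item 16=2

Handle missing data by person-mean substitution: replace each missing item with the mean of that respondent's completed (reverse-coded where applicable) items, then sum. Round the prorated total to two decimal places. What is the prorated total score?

23.38

Reverse-coded (reverse-coded value = 3 − response):
  item 2: 3 − 3 = 0
  item 4: 3 − 0 = 3
  item 9: 3 − 1 = 2
  item 10: 3 − 3 = 0
  item 16: 3 − 2 = 1
Completed scored items (13 of 16): 3, 0, 0, 3, 2, 1, 2, 2, 0, 2, 2, 1, 1; sum = 19.
Person mean = 19 / 13 ≈ 1.4615
Prorated total = (19 / 13) × 16 = 23.38 (to 2 dp)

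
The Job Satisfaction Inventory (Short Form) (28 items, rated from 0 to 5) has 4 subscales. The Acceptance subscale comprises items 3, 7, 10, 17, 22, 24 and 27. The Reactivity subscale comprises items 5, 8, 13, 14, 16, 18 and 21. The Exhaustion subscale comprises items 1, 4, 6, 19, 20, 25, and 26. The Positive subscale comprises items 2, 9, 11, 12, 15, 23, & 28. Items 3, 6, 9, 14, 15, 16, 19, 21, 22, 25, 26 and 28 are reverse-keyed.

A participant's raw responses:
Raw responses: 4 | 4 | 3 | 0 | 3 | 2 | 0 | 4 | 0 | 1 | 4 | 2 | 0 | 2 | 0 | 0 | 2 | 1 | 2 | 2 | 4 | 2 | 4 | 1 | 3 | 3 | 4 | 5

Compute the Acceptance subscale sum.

Acceptance items: 3, 7, 10, 17, 22, 24, 27.
Of these, items 3 and 22 are reverse-keyed; reversed = (0+5) − raw = 5 − raw.
  item 3: 5 − 3 = 2
  item 7: 0
  item 10: 1
  item 17: 2
  item 22: 5 − 2 = 3
  item 24: 1
  item 27: 4
Sum = 2 + 0 + 1 + 2 + 3 + 1 + 4 = 13

13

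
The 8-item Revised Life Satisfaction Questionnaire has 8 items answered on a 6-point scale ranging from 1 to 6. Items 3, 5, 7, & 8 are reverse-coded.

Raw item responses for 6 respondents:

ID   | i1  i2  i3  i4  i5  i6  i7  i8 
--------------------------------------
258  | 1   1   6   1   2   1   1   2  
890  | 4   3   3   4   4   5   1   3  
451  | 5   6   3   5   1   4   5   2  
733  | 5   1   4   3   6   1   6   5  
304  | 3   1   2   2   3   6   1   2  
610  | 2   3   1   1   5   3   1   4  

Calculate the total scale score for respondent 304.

Respondent 304 raw: 3, 1, 2, 2, 3, 6, 1, 2.
Reverse-coded (reversed = (1+6) − raw = 7 − raw):
  item 1: 3
  item 2: 1
  item 3: 7 − 2 = 5
  item 4: 2
  item 5: 7 − 3 = 4
  item 6: 6
  item 7: 7 − 1 = 6
  item 8: 7 − 2 = 5
Sum = 3 + 1 + 5 + 2 + 4 + 6 + 6 + 5 = 32

32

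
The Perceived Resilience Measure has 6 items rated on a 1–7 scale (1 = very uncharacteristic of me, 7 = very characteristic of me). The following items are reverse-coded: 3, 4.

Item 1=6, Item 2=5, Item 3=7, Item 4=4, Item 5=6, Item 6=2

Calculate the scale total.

24

Reversing items 3 and 4 with 8 − raw:
Total = 6 + 5 + (8−7) + (8−4) + 6 + 2
      = 6 + 5 + 1 + 4 + 6 + 2 = 24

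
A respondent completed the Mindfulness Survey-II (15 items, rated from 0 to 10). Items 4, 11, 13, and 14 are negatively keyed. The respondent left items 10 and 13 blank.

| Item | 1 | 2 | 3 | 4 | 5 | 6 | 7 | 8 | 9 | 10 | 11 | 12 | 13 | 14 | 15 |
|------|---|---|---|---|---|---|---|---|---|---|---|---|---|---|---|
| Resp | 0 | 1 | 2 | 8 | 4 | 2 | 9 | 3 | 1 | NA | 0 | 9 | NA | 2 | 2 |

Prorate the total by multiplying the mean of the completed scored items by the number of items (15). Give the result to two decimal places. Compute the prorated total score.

Reverse-coded (reversed = (0+10) − raw = 10 − raw):
  item 4: 10 − 8 = 2
  item 11: 10 − 0 = 10
  item 14: 10 − 2 = 8
Completed scored items (13 of 15): 0, 1, 2, 2, 4, 2, 9, 3, 1, 10, 9, 8, 2; sum = 53.
Person mean = 53 / 13 ≈ 4.0769
Prorated total = (53 / 13) × 15 = 61.15 (to 2 dp)

61.15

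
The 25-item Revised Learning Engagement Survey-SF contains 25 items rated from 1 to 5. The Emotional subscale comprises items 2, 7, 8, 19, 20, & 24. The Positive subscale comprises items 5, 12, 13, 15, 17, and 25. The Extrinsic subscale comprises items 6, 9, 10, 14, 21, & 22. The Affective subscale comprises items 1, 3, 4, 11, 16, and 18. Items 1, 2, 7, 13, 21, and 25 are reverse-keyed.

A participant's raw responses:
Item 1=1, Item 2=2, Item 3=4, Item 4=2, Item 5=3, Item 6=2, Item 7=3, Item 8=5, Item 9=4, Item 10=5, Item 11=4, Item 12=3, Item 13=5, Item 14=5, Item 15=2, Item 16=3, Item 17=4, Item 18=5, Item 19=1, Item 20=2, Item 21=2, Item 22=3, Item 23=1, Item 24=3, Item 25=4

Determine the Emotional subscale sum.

Emotional items: 2, 7, 8, 19, 20, 24.
Of these, items 2 & 7 are reverse-keyed; reverse-coded value = 6 − response.
  item 2: 6 − 2 = 4
  item 7: 6 − 3 = 3
  item 8: 5
  item 19: 1
  item 20: 2
  item 24: 3
Sum = 4 + 3 + 5 + 1 + 2 + 3 = 18

18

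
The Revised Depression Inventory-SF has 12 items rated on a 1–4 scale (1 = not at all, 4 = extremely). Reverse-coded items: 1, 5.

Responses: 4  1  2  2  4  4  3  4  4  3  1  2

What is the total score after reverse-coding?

Raw sum = 34. Reverse-coded items: 1, 5; their raw sum = 8.
Each reversal replaces raw with 5 − raw, changing the total by 5 − 2·raw per item.
Total = 34 + 2·5 − 2·8 = 34 + 10 − 16 = 28

28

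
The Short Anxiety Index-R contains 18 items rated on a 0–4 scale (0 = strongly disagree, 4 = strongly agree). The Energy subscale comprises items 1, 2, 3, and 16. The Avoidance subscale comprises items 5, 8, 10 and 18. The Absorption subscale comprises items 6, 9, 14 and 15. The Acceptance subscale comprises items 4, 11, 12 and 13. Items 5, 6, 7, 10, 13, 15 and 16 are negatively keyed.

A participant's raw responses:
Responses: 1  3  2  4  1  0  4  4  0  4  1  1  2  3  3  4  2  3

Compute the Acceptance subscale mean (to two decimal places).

2.00

Acceptance items: 4, 11, 12, 13.
Of these, item 13 is negatively keyed; on a 0–4 scale, reversed = 4 − raw.
  item 4: 4
  item 11: 1
  item 12: 1
  item 13: 4 − 2 = 2
Sum = 4 + 1 + 1 + 2 = 8
Mean = 8 / 4 = 2.00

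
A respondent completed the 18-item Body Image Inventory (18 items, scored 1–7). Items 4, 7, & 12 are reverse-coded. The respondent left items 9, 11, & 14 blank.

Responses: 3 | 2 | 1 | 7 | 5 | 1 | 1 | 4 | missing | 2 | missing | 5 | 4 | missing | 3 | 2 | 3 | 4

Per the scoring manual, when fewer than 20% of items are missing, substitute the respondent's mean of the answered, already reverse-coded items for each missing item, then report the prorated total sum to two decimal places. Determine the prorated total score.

Reverse-coded (on a 1–7 scale, reversed = 8 − raw):
  item 4: 8 − 7 = 1
  item 7: 8 − 1 = 7
  item 12: 8 − 5 = 3
Completed scored items (15 of 18): 3, 2, 1, 1, 5, 1, 7, 4, 2, 3, 4, 3, 2, 3, 4; sum = 45.
Person mean = 45 / 15 ≈ 3.0000
Prorated total = (45 / 15) × 18 = 54.00 (to 2 dp)

54.00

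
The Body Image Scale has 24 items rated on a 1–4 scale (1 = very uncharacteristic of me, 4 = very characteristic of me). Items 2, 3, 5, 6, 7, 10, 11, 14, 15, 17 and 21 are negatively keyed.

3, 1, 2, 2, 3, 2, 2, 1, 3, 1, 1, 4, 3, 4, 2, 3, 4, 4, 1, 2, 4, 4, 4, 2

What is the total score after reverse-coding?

65

Reverse-coded items (on a 1–4 scale, reversed = 5 − raw):
  item 2: 5 − 1 = 4
  item 3: 5 − 2 = 3
  item 5: 5 − 3 = 2
  item 6: 5 − 2 = 3
  item 7: 5 − 2 = 3
  item 10: 5 − 1 = 4
  item 11: 5 − 1 = 4
  item 14: 5 − 4 = 1
  item 15: 5 − 2 = 3
  item 17: 5 − 4 = 1
  item 21: 5 − 4 = 1
After reverse-coding: 3, 4, 3, 2, 2, 3, 3, 1, 3, 4, 4, 4, 3, 1, 3, 3, 1, 4, 1, 2, 1, 4, 4, 2
Total = 3 + 4 + 3 + 2 + 2 + 3 + 3 + 1 + 3 + 4 + 4 + 4 + 3 + 1 + 3 + 3 + 1 + 4 + 1 + 2 + 1 + 4 + 4 + 2 = 65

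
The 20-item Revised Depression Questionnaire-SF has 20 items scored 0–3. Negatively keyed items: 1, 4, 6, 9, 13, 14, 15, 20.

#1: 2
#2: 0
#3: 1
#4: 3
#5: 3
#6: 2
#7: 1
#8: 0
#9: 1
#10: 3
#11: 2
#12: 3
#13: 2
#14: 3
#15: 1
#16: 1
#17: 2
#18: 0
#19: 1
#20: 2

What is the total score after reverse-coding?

25

Negatively keyed items use 3 − raw:
  item 1: 3 − 2 = 1
  item 4: 3 − 3 = 0
  item 6: 3 − 2 = 1
  item 9: 3 − 1 = 2
  item 13: 3 − 2 = 1
  item 14: 3 − 3 = 0
  item 15: 3 − 1 = 2
  item 20: 3 − 2 = 1
Scored items: 1, 0, 1, 0, 3, 1, 1, 0, 2, 3, 2, 3, 1, 0, 2, 1, 2, 0, 1, 1
Total = 1 + 0 + 1 + 0 + 3 + 1 + 1 + 0 + 2 + 3 + 2 + 3 + 1 + 0 + 2 + 1 + 2 + 0 + 1 + 1 = 25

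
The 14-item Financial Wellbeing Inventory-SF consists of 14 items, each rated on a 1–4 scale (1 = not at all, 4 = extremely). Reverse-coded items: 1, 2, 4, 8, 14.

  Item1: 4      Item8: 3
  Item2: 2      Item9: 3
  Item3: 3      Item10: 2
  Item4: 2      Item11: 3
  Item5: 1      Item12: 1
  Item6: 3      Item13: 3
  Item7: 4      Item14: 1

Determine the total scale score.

36

Apply reverse scoring (reverse-coded value = 5 − response):
  item 1: 5 − 4 = 1
  item 2: 5 − 2 = 3
  item 4: 5 − 2 = 3
  item 8: 5 − 3 = 2
  item 14: 5 − 1 = 4
Scored responses: 1, 3, 3, 3, 1, 3, 4, 2, 3, 2, 3, 1, 3, 4
Total = 1 + 3 + 3 + 3 + 1 + 3 + 4 + 2 + 3 + 2 + 3 + 1 + 3 + 4 = 36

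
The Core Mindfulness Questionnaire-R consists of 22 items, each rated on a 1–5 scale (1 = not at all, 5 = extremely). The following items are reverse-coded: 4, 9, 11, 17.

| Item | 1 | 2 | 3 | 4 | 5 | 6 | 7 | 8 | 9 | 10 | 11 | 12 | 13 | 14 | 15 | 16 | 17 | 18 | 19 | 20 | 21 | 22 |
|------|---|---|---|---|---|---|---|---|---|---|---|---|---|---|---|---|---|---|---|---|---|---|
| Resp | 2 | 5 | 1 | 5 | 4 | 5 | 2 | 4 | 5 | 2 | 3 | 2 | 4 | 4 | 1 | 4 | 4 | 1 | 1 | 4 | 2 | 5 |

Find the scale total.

60

Reverse-coded items use 6 − raw:
  item 4: 6 − 5 = 1
  item 9: 6 − 5 = 1
  item 11: 6 − 3 = 3
  item 17: 6 − 4 = 2
After reverse-coding: 2, 5, 1, 1, 4, 5, 2, 4, 1, 2, 3, 2, 4, 4, 1, 4, 2, 1, 1, 4, 2, 5
Total = 2 + 5 + 1 + 1 + 4 + 5 + 2 + 4 + 1 + 2 + 3 + 2 + 4 + 4 + 1 + 4 + 2 + 1 + 1 + 4 + 2 + 5 = 60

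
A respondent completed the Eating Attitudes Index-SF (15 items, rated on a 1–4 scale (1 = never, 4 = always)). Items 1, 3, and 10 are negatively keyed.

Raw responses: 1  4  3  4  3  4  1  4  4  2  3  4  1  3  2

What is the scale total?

Reversing items 1, 3 and 10 with 5 − raw:
Total = (5−1) + 4 + (5−3) + 4 + 3 + 4 + 1 + 4 + 4 + (5−2) + 3 + 4 + 1 + 3 + 2
      = 4 + 4 + 2 + 4 + 3 + 4 + 1 + 4 + 4 + 3 + 3 + 4 + 1 + 3 + 2 = 46

46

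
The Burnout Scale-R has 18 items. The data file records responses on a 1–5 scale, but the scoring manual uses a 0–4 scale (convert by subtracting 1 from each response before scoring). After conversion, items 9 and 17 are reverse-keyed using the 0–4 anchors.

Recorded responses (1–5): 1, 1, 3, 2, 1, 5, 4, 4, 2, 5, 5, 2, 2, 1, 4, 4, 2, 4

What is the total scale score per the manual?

38

Convert to 0–4: 0, 0, 2, 1, 0, 4, 3, 3, 1, 4, 4, 1, 1, 0, 3, 3, 1, 3
Reverse-coded (reversed = (0+4) − raw = 4 − raw):
  item 9: 4 − 1 = 3
  item 17: 4 − 1 = 3
Scored: 0, 0, 2, 1, 0, 4, 3, 3, 3, 4, 4, 1, 1, 0, 3, 3, 3, 3
Total = 38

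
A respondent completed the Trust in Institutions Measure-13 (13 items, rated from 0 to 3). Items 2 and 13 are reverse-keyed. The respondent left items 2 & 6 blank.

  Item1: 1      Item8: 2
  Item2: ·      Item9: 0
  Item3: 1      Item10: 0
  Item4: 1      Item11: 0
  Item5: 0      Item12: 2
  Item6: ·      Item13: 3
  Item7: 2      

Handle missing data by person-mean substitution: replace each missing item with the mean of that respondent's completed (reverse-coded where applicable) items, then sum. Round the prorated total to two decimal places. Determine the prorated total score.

10.64

Reverse-coded (reversed = (0+3) − raw = 3 − raw):
  item 13: 3 − 3 = 0
Completed scored items (11 of 13): 1, 1, 1, 0, 2, 2, 0, 0, 0, 2, 0; sum = 9.
Person mean = 9 / 11 ≈ 0.8182
Prorated total = (9 / 11) × 13 = 10.64 (to 2 dp)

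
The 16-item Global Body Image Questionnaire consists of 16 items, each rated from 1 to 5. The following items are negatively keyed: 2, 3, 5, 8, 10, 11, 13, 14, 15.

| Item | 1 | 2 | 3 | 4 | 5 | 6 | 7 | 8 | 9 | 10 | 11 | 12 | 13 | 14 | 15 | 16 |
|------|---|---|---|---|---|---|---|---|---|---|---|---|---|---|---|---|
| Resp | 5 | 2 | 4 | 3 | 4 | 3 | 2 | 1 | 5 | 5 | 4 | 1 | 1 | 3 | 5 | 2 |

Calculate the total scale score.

46

Reverse-coded items (reversed = (1+5) − raw = 6 − raw):
  item 2: 6 − 2 = 4
  item 3: 6 − 4 = 2
  item 5: 6 − 4 = 2
  item 8: 6 − 1 = 5
  item 10: 6 − 5 = 1
  item 11: 6 − 4 = 2
  item 13: 6 − 1 = 5
  item 14: 6 − 3 = 3
  item 15: 6 − 5 = 1
After reverse-coding: 5, 4, 2, 3, 2, 3, 2, 5, 5, 1, 2, 1, 5, 3, 1, 2
Total = 5 + 4 + 2 + 3 + 2 + 3 + 2 + 5 + 5 + 1 + 2 + 1 + 5 + 3 + 1 + 2 = 46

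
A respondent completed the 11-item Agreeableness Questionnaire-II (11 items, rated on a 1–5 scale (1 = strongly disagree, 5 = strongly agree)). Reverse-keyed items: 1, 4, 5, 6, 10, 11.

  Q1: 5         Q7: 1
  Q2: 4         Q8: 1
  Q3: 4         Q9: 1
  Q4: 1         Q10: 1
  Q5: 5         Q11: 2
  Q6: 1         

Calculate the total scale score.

Raw sum = 26. Reverse-keyed items: 1, 4, 5, 6, 10, 11; their raw sum = 15.
Each reversal replaces raw with 6 − raw, changing the total by 6 − 2·raw per item.
Total = 26 + 6·6 − 2·15 = 26 + 36 − 30 = 32

32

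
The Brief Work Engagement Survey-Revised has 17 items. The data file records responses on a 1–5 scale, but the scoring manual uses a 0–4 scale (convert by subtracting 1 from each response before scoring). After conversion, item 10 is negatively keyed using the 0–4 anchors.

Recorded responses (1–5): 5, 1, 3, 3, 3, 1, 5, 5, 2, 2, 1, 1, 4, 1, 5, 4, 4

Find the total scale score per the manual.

Convert to 0–4: 4, 0, 2, 2, 2, 0, 4, 4, 1, 1, 0, 0, 3, 0, 4, 3, 3
Reverse-coded (reverse-coded value = 4 − response):
  item 10: 4 − 1 = 3
Scored: 4, 0, 2, 2, 2, 0, 4, 4, 1, 3, 0, 0, 3, 0, 4, 3, 3
Total = 35

35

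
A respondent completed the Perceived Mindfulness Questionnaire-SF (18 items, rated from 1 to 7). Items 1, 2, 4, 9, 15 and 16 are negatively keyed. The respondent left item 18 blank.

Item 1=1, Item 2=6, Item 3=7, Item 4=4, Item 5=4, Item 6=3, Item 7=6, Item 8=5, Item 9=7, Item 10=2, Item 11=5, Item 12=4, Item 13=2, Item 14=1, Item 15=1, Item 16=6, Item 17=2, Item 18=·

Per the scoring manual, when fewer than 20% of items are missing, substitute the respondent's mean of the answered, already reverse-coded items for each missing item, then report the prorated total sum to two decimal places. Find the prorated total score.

Reverse-coded (reversed = (1+7) − raw = 8 − raw):
  item 1: 8 − 1 = 7
  item 2: 8 − 6 = 2
  item 4: 8 − 4 = 4
  item 9: 8 − 7 = 1
  item 15: 8 − 1 = 7
  item 16: 8 − 6 = 2
Completed scored items (17 of 18): 7, 2, 7, 4, 4, 3, 6, 5, 1, 2, 5, 4, 2, 1, 7, 2, 2; sum = 64.
Person mean = 64 / 17 ≈ 3.7647
Prorated total = (64 / 17) × 18 = 67.76 (to 2 dp)

67.76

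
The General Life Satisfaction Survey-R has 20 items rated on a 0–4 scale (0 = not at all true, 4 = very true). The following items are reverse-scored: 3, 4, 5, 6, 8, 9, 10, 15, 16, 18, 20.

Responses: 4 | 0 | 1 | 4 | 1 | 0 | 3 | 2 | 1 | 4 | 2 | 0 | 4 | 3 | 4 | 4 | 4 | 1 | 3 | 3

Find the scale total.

Apply reverse scoring (reverse-coded value = 4 − response):
  item 3: 4 − 1 = 3
  item 4: 4 − 4 = 0
  item 5: 4 − 1 = 3
  item 6: 4 − 0 = 4
  item 8: 4 − 2 = 2
  item 9: 4 − 1 = 3
  item 10: 4 − 4 = 0
  item 15: 4 − 4 = 0
  item 16: 4 − 4 = 0
  item 18: 4 − 1 = 3
  item 20: 4 − 3 = 1
Scored items: 4, 0, 3, 0, 3, 4, 3, 2, 3, 0, 2, 0, 4, 3, 0, 0, 4, 3, 3, 1
Total = 4 + 0 + 3 + 0 + 3 + 4 + 3 + 2 + 3 + 0 + 2 + 0 + 4 + 3 + 0 + 0 + 4 + 3 + 3 + 1 = 42

42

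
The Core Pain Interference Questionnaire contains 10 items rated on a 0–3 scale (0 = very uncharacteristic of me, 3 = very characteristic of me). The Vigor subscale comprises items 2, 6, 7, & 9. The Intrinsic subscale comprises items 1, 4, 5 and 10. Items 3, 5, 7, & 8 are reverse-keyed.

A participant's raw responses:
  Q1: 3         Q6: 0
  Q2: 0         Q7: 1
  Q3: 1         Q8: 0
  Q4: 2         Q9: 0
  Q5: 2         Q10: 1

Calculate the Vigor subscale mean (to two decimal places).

0.50

Vigor items: 2, 6, 7, 9.
Of these, item 7 is reverse-keyed; on a 0–3 scale, reversed = 3 − raw.
  item 2: 0
  item 6: 0
  item 7: 3 − 1 = 2
  item 9: 0
Sum = 0 + 0 + 2 + 0 = 2
Mean = 2 / 4 = 0.50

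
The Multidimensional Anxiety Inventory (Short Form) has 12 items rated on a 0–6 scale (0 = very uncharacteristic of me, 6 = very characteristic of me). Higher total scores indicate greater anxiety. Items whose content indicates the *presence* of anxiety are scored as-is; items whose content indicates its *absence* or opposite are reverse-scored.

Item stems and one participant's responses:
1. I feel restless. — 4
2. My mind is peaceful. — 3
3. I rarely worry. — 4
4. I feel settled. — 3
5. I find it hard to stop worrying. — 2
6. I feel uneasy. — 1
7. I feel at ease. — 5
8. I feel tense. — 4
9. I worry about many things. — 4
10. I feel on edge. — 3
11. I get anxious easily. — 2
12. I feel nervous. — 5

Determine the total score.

34

Items 2, 3, 4, 7 describe the absence/opposite of anxiety → reverse-score.
on a 0–6 scale, reversed = 6 − raw.
  item 1: 4
  item 2: 6 − 3 = 3
  item 3: 6 − 4 = 2
  item 4: 6 − 3 = 3
  item 5: 2
  item 6: 1
  item 7: 6 − 5 = 1
  item 8: 4
  item 9: 4
  item 10: 3
  item 11: 2
  item 12: 5
Total = 4 + 3 + 2 + 3 + 2 + 1 + 1 + 4 + 4 + 3 + 2 + 5 = 34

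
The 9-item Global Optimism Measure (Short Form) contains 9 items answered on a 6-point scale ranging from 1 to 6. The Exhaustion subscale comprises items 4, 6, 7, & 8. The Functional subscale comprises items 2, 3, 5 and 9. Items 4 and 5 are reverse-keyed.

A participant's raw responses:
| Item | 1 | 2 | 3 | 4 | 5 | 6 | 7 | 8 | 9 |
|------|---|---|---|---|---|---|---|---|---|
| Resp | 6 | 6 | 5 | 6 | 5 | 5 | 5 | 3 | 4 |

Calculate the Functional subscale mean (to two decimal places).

4.25

Functional items: 2, 3, 5, 9.
Of these, item 5 is reverse-keyed; reverse-coded value = 7 − response.
  item 2: 6
  item 3: 5
  item 5: 7 − 5 = 2
  item 9: 4
Sum = 6 + 5 + 2 + 4 = 17
Mean = 17 / 4 = 4.25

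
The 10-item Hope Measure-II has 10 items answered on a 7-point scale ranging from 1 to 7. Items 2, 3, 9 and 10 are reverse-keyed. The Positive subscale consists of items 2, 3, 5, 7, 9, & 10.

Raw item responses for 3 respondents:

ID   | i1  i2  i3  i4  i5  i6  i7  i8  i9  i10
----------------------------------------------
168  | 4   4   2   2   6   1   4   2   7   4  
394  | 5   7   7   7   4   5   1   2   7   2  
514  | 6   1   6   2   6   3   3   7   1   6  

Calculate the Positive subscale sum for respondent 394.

14

Respondent 394 raw: 5, 7, 7, 7, 4, 5, 1, 2, 7, 2.
Positive items: 2, 3, 5, 7, 9, 10.
Reverse-coded (on a 1–7 scale, reversed = 8 − raw):
  item 2: 8 − 7 = 1
  item 3: 8 − 7 = 1
  item 5: 4
  item 7: 1
  item 9: 8 − 7 = 1
  item 10: 8 − 2 = 6
Sum = 1 + 1 + 4 + 1 + 1 + 6 = 14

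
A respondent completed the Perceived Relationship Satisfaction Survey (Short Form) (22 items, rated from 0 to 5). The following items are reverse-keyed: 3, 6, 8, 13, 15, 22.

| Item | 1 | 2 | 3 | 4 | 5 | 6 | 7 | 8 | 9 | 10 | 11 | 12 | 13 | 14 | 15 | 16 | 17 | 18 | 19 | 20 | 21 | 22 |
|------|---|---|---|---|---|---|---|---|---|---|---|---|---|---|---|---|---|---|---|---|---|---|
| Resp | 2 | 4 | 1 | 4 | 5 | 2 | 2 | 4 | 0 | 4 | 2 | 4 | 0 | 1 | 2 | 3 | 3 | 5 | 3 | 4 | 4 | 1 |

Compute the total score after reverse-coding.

Raw sum = 60. Reverse-keyed items: 3, 6, 8, 13, 15, 22; their raw sum = 10.
Each reversal replaces raw with 5 − raw, changing the total by 5 − 2·raw per item.
Total = 60 + 6·5 − 2·10 = 60 + 30 − 20 = 70

70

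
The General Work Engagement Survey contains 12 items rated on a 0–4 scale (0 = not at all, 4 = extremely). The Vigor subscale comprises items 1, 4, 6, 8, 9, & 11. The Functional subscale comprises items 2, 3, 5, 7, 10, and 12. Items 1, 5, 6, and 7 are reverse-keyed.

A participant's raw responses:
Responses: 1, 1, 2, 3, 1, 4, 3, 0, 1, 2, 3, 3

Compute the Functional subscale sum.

12

Functional items: 2, 3, 5, 7, 10, 12.
Of these, items 5 and 7 are reverse-keyed; reverse-coded value = 4 − response.
  item 2: 1
  item 3: 2
  item 5: 4 − 1 = 3
  item 7: 4 − 3 = 1
  item 10: 2
  item 12: 3
Sum = 1 + 2 + 3 + 1 + 2 + 3 = 12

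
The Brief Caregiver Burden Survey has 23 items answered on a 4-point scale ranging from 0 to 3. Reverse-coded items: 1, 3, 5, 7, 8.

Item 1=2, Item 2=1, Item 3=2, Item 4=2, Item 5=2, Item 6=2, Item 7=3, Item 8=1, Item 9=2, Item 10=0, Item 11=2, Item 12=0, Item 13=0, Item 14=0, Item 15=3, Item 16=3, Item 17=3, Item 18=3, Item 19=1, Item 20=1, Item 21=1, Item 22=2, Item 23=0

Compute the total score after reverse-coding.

Reverse-coded items use 3 − raw:
  item 1: 3 − 2 = 1
  item 3: 3 − 2 = 1
  item 5: 3 − 2 = 1
  item 7: 3 − 3 = 0
  item 8: 3 − 1 = 2
After reverse-coding: 1, 1, 1, 2, 1, 2, 0, 2, 2, 0, 2, 0, 0, 0, 3, 3, 3, 3, 1, 1, 1, 2, 0
Total = 1 + 1 + 1 + 2 + 1 + 2 + 0 + 2 + 2 + 0 + 2 + 0 + 0 + 0 + 3 + 3 + 3 + 3 + 1 + 1 + 1 + 2 + 0 = 31

31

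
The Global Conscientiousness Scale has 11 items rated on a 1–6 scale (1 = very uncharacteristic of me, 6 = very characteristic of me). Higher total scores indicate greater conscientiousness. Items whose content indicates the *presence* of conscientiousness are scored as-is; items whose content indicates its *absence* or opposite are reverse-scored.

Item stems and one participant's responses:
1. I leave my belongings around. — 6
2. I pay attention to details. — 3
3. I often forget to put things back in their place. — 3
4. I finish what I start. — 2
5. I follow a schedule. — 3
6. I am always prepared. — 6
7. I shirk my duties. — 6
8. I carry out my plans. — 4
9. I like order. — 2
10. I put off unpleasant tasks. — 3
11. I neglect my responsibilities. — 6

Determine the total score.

Items 1, 3, 7, 10, 11 describe the absence/opposite of conscientiousness → reverse-score.
on a 1–6 scale, reversed = 7 − raw.
  item 1: 7 − 6 = 1
  item 2: 3
  item 3: 7 − 3 = 4
  item 4: 2
  item 5: 3
  item 6: 6
  item 7: 7 − 6 = 1
  item 8: 4
  item 9: 2
  item 10: 7 − 3 = 4
  item 11: 7 − 6 = 1
Total = 1 + 3 + 4 + 2 + 3 + 6 + 1 + 4 + 2 + 4 + 1 = 31

31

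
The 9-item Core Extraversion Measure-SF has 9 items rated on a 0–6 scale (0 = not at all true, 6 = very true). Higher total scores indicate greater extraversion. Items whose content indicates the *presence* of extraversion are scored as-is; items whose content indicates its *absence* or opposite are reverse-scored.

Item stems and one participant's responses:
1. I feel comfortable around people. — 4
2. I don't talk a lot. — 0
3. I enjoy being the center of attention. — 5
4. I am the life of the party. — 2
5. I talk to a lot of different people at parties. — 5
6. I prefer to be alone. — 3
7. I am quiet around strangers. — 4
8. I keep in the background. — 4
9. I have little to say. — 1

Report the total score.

Items 2, 6, 7, 8, 9 describe the absence/opposite of extraversion → reverse-score.
reverse-coded value = 6 − response.
  item 1: 4
  item 2: 6 − 0 = 6
  item 3: 5
  item 4: 2
  item 5: 5
  item 6: 6 − 3 = 3
  item 7: 6 − 4 = 2
  item 8: 6 − 4 = 2
  item 9: 6 − 1 = 5
Total = 4 + 6 + 5 + 2 + 5 + 3 + 2 + 2 + 5 = 34

34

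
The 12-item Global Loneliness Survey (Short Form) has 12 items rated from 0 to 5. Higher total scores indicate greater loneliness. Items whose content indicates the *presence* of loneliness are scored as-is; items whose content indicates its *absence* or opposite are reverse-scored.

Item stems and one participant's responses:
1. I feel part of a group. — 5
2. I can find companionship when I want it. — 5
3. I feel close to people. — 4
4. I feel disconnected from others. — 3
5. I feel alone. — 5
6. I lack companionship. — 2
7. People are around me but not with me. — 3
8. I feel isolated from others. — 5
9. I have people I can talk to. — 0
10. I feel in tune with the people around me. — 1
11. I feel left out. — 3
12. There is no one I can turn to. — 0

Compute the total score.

31

Items 1, 2, 3, 9, 10 describe the absence/opposite of loneliness → reverse-score.
reversed = (0+5) − raw = 5 − raw.
  item 1: 5 − 5 = 0
  item 2: 5 − 5 = 0
  item 3: 5 − 4 = 1
  item 4: 3
  item 5: 5
  item 6: 2
  item 7: 3
  item 8: 5
  item 9: 5 − 0 = 5
  item 10: 5 − 1 = 4
  item 11: 3
  item 12: 0
Total = 0 + 0 + 1 + 3 + 5 + 2 + 3 + 5 + 5 + 4 + 3 + 0 = 31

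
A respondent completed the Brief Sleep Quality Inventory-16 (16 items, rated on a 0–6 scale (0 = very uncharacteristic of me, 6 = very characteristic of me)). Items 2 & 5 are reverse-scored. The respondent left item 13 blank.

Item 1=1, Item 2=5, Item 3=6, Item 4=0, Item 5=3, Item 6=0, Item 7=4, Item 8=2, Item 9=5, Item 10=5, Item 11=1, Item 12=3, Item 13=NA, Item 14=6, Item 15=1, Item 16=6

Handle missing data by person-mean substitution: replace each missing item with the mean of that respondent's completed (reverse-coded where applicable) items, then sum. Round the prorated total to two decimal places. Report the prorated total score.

Reverse-coded (reversed = (0+6) − raw = 6 − raw):
  item 2: 6 − 5 = 1
  item 5: 6 − 3 = 3
Completed scored items (15 of 16): 1, 1, 6, 0, 3, 0, 4, 2, 5, 5, 1, 3, 6, 1, 6; sum = 44.
Person mean = 44 / 15 ≈ 2.9333
Prorated total = (44 / 15) × 16 = 46.93 (to 2 dp)

46.93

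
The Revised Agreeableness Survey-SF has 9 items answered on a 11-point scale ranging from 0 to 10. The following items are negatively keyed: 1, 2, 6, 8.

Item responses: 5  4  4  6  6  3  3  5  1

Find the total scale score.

Raw sum = 37. Negatively keyed items: 1, 2, 6, 8; their raw sum = 17.
Each reversal replaces raw with 10 − raw, changing the total by 10 − 2·raw per item.
Total = 37 + 4·10 − 2·17 = 37 + 40 − 34 = 43

43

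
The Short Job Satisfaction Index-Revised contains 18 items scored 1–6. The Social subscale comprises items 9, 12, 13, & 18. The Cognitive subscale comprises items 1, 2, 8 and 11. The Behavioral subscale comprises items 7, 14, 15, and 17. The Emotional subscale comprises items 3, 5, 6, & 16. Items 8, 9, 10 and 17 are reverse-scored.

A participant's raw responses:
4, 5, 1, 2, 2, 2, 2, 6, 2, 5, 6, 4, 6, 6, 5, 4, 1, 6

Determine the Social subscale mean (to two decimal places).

5.25

Social items: 9, 12, 13, 18.
Of these, item 9 is reverse-scored; reverse-coded value = 7 − response.
  item 9: 7 − 2 = 5
  item 12: 4
  item 13: 6
  item 18: 6
Sum = 5 + 4 + 6 + 6 = 21
Mean = 21 / 4 = 5.25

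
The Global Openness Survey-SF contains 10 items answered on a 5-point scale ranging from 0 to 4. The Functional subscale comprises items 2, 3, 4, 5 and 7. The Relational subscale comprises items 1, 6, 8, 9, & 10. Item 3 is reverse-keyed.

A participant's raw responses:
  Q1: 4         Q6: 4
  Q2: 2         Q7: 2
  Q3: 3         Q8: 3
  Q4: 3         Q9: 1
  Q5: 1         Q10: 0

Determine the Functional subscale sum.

Functional items: 2, 3, 4, 5, 7.
Of these, item 3 is reverse-keyed; reverse-coded value = 4 − response.
  item 2: 2
  item 3: 4 − 3 = 1
  item 4: 3
  item 5: 1
  item 7: 2
Sum = 2 + 1 + 3 + 1 + 2 = 9

9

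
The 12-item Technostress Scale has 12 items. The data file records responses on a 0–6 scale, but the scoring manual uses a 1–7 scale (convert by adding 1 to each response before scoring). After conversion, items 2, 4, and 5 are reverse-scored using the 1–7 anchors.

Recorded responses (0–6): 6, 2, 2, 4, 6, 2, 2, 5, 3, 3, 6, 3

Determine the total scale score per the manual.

50

Convert to 1–7: 7, 3, 3, 5, 7, 3, 3, 6, 4, 4, 7, 4
Reverse-coded (reverse-coded value = 8 − response):
  item 2: 8 − 3 = 5
  item 4: 8 − 5 = 3
  item 5: 8 − 7 = 1
Scored: 7, 5, 3, 3, 1, 3, 3, 6, 4, 4, 7, 4
Total = 50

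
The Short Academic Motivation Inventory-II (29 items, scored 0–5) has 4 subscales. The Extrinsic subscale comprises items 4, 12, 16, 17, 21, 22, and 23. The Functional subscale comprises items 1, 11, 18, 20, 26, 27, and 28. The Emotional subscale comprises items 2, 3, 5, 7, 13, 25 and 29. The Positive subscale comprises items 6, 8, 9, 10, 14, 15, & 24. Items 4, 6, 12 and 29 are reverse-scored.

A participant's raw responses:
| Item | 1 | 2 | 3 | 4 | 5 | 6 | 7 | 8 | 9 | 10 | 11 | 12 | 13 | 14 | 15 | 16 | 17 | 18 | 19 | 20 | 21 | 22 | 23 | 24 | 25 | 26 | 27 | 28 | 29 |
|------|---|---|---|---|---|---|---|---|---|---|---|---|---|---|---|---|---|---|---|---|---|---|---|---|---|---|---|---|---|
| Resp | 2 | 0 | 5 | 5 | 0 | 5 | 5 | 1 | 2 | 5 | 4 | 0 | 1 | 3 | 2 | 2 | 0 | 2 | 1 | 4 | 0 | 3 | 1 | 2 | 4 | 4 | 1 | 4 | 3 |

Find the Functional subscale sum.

21

Functional items: 1, 11, 18, 20, 26, 27, 28.
  item 1: 2
  item 11: 4
  item 18: 2
  item 20: 4
  item 26: 4
  item 27: 1
  item 28: 4
Sum = 2 + 4 + 2 + 4 + 4 + 1 + 4 = 21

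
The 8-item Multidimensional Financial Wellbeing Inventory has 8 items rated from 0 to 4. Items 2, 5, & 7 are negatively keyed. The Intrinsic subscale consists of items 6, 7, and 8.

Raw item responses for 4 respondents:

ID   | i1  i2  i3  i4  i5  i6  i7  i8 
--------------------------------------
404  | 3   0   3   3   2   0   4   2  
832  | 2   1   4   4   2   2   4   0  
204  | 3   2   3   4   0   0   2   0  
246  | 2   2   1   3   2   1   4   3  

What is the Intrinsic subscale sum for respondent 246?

4

Respondent 246 raw: 2, 2, 1, 3, 2, 1, 4, 3.
Intrinsic items: 6, 7, 8.
Reverse-coded (reversed = (0+4) − raw = 4 − raw):
  item 6: 1
  item 7: 4 − 4 = 0
  item 8: 3
Sum = 1 + 0 + 3 = 4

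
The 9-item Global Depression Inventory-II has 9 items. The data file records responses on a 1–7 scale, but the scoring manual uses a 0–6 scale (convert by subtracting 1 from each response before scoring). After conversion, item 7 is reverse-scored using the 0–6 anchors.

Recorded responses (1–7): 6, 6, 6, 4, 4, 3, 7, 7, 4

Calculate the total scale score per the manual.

Convert to 0–6: 5, 5, 5, 3, 3, 2, 6, 6, 3
Reverse-coded (on a 0–6 scale, reversed = 6 − raw):
  item 7: 6 − 6 = 0
Scored: 5, 5, 5, 3, 3, 2, 0, 6, 3
Total = 32

32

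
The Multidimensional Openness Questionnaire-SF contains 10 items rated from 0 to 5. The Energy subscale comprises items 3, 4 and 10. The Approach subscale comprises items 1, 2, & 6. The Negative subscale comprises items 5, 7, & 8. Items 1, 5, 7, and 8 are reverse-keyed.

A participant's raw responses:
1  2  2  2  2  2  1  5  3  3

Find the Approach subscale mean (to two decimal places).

Approach items: 1, 2, 6.
Of these, item 1 is reverse-keyed; on a 0–5 scale, reversed = 5 − raw.
  item 1: 5 − 1 = 4
  item 2: 2
  item 6: 2
Sum = 4 + 2 + 2 = 8
Mean = 8 / 3 = 2.67

2.67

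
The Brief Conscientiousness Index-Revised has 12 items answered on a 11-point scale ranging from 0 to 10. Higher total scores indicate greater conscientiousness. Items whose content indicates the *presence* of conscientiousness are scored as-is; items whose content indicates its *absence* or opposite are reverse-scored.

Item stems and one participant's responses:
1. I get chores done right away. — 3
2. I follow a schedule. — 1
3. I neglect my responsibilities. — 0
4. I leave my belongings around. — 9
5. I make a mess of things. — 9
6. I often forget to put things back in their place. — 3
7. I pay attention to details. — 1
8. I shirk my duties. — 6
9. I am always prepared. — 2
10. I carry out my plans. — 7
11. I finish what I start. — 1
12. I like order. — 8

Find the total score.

46

Items 3, 4, 5, 6, 8 describe the absence/opposite of conscientiousness → reverse-score.
on a 0–10 scale, reversed = 10 − raw.
  item 1: 3
  item 2: 1
  item 3: 10 − 0 = 10
  item 4: 10 − 9 = 1
  item 5: 10 − 9 = 1
  item 6: 10 − 3 = 7
  item 7: 1
  item 8: 10 − 6 = 4
  item 9: 2
  item 10: 7
  item 11: 1
  item 12: 8
Total = 3 + 1 + 10 + 1 + 1 + 7 + 1 + 4 + 2 + 7 + 1 + 8 = 46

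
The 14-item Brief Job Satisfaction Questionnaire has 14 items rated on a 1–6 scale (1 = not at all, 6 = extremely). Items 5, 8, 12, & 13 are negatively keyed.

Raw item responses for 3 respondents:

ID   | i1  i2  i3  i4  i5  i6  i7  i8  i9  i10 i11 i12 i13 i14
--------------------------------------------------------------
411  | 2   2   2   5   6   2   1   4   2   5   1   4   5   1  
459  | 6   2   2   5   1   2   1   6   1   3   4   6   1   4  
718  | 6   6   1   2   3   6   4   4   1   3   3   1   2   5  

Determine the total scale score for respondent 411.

32

Respondent 411 raw: 2, 2, 2, 5, 6, 2, 1, 4, 2, 5, 1, 4, 5, 1.
Reverse-coded (reversed = (1+6) − raw = 7 − raw):
  item 1: 2
  item 2: 2
  item 3: 2
  item 4: 5
  item 5: 7 − 6 = 1
  item 6: 2
  item 7: 1
  item 8: 7 − 4 = 3
  item 9: 2
  item 10: 5
  item 11: 1
  item 12: 7 − 4 = 3
  item 13: 7 − 5 = 2
  item 14: 1
Sum = 2 + 2 + 2 + 5 + 1 + 2 + 1 + 3 + 2 + 5 + 1 + 3 + 2 + 1 = 32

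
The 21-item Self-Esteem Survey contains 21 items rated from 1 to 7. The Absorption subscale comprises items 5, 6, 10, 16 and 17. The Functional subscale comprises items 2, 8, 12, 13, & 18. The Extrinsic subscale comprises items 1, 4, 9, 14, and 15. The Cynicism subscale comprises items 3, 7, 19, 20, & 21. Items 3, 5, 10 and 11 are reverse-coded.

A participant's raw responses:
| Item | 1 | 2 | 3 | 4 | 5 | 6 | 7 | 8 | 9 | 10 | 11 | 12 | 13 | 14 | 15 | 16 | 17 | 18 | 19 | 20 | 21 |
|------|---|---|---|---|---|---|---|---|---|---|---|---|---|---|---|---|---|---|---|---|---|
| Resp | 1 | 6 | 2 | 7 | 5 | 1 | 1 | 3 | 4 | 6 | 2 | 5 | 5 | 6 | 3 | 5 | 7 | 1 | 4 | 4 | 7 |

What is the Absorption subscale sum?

Absorption items: 5, 6, 10, 16, 17.
Of these, items 5 and 10 are reverse-coded; reverse-coded value = 8 − response.
  item 5: 8 − 5 = 3
  item 6: 1
  item 10: 8 − 6 = 2
  item 16: 5
  item 17: 7
Sum = 3 + 1 + 2 + 5 + 7 = 18

18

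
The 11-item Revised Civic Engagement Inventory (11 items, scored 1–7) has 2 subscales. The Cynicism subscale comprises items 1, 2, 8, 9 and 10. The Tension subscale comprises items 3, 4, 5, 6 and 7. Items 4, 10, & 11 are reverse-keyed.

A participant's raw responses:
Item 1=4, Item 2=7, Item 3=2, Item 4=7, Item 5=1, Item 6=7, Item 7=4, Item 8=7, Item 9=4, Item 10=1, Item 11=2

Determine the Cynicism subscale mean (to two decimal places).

5.80

Cynicism items: 1, 2, 8, 9, 10.
Of these, item 10 is reverse-keyed; reverse-coded value = 8 − response.
  item 1: 4
  item 2: 7
  item 8: 7
  item 9: 4
  item 10: 8 − 1 = 7
Sum = 4 + 7 + 7 + 4 + 7 = 29
Mean = 29 / 5 = 5.80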